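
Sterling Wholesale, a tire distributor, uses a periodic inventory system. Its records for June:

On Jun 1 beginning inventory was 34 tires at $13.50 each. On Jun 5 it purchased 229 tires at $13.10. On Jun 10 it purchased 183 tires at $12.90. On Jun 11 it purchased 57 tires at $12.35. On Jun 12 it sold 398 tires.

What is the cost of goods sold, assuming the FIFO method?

COGS = $5,200.40

Jun 12, 398 sold [FIFO — oldest first]: 34 @ $13.50 + 229 @ $13.10 + 135 @ $12.90 = $5,200.40
Ending inventory: 48 @ $12.90 + 57 @ $12.35 = $1,323.15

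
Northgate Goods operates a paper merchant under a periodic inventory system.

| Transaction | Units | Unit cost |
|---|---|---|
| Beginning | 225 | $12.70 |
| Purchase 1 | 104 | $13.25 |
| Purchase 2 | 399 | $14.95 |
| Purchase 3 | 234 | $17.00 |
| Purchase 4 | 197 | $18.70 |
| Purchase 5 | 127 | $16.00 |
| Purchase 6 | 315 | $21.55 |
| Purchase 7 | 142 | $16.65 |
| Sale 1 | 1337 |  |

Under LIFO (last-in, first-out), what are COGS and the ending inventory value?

Sale 1 (1337) [LIFO — newest first]: 142 @ $16.65 + 315 @ $21.55 + 127 @ $16.00 + 197 @ $18.70 + 234 @ $17.00 + 322 @ $14.95 = $23,660.35
Ending inventory: 225 @ $12.70 + 104 @ $13.25 + 77 @ $14.95 = $5,386.65

COGS = $23,660.35; ending inventory = $5,386.65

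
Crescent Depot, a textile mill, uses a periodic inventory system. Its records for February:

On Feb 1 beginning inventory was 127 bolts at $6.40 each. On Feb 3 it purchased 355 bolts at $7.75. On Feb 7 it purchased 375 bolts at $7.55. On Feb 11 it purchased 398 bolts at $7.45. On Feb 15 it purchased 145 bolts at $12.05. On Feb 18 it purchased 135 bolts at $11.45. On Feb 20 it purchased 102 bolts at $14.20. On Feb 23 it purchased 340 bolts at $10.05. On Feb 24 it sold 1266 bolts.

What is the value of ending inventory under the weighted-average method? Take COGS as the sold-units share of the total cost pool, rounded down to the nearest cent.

Ending inventory = $6,300.39

Feb 24, sell 1266: 1266/1977 × $17,518.80 → $11,218.41
Ending inventory (cost pool remaining) = $6,300.39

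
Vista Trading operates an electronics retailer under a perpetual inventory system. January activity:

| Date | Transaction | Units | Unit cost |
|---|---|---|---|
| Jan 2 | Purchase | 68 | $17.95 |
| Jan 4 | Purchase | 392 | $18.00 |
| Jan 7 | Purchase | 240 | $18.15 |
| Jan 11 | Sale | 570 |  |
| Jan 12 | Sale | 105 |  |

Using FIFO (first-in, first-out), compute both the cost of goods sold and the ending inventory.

COGS = $12,178.85; ending inventory = $453.75

Jan 11, 570 sold [FIFO — oldest first]: 68 @ $17.95 + 392 @ $18.00 + 110 @ $18.15 = $10,273.10
Jan 12, 105 sold [FIFO — oldest first]: 105 @ $18.15 = $1,905.75
Total COGS = $10,273.10 + $1,905.75 = $12,178.85
Ending inventory: 25 @ $18.15 = $453.75
Check: goods available $12,632.60 = COGS $12,178.85 + ending $453.75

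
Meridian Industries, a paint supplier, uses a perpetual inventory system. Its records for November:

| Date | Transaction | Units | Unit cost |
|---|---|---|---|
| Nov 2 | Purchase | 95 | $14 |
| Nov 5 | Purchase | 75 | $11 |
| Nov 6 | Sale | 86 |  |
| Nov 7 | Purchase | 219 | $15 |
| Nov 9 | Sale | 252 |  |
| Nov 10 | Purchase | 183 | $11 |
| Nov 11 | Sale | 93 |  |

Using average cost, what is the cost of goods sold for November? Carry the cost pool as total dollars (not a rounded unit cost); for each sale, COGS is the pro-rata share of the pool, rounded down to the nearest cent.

After Nov 2: 95 on hand, pool $1,330.00 (≈ $14.0000 each)
After Nov 5: 170 on hand, pool $2,155.00 (≈ $12.6765 each)
Nov 6, sell 86: 86/170 × $2,155.00 → $1,090.17
After Nov 7: 303 on hand, pool $4,349.83 (≈ $14.3559 each)
Nov 9, sell 252: 252/303 × $4,349.83 → $3,617.68
After Nov 10: 234 on hand, pool $2,745.15 (≈ $11.7314 each)
Nov 11, sell 93: 93/234 × $2,745.15 → $1,091.02
Total COGS = $1,090.17 + $3,617.68 + $1,091.02 = $5,798.87
Ending inventory (cost pool remaining) = $1,654.13
Check: goods available $7,453.00 = COGS $5,798.87 + ending $1,654.13

COGS = $5,798.87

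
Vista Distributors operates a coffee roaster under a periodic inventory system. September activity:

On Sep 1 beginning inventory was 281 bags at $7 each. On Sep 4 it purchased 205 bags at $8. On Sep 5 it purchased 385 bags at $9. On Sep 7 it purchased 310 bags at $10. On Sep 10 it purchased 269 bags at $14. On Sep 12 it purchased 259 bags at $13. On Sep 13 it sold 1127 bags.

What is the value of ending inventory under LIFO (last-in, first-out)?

Sep 13, 1127 sold [LIFO — newest first]: 259 @ $13 + 269 @ $14 + 310 @ $10 + 289 @ $9 = $12,834
Ending inventory: 281 @ $7 + 205 @ $8 + 96 @ $9 = $4,471

Ending inventory = $4,471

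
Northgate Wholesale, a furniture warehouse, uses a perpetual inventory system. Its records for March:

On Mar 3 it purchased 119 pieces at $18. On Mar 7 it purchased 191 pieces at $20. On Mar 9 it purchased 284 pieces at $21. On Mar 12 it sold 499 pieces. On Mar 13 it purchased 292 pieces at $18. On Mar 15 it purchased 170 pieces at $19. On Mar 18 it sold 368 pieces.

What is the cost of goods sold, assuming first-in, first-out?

Mar 12, 499 sold [FIFO — oldest first]: 119 @ $18 + 191 @ $20 + 189 @ $21 = $9,931
Mar 18, 368 sold [FIFO — oldest first]: 95 @ $21 + 273 @ $18 = $6,909
Total COGS = $9,931 + $6,909 = $16,840
Ending inventory: 19 @ $18 + 170 @ $19 = $3,572
Check: goods available $20,412 = COGS $16,840 + ending $3,572

COGS = $16,840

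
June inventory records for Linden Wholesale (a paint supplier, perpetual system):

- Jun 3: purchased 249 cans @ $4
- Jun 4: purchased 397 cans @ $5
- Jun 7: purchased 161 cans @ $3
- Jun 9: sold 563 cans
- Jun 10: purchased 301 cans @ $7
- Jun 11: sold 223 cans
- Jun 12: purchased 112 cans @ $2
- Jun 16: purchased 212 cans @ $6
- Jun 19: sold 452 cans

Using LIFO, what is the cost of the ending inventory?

Jun 9, 563 sold [LIFO — newest first]: 161 @ $3 + 397 @ $5 + 5 @ $4 = $2,488
Jun 11, 223 sold [LIFO — newest first]: 223 @ $7 = $1,561
Jun 19, 452 sold [LIFO — newest first]: 212 @ $6 + 112 @ $2 + 78 @ $7 + 50 @ $4 = $2,242
Total COGS = $2,488 + $1,561 + $2,242 = $6,291
Ending inventory: 194 @ $4 = $776

Ending inventory = $776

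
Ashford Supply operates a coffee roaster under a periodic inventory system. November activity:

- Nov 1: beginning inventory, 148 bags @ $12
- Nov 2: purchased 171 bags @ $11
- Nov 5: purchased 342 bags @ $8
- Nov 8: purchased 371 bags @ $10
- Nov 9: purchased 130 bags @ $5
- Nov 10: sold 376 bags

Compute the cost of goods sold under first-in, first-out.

Nov 10, 376 sold [FIFO — oldest first]: 148 @ $12 + 171 @ $11 + 57 @ $8 = $4,113
Ending inventory: 285 @ $8 + 371 @ $10 + 130 @ $5 = $6,640
Check: goods available $10,753 = COGS $4,113 + ending $6,640

COGS = $4,113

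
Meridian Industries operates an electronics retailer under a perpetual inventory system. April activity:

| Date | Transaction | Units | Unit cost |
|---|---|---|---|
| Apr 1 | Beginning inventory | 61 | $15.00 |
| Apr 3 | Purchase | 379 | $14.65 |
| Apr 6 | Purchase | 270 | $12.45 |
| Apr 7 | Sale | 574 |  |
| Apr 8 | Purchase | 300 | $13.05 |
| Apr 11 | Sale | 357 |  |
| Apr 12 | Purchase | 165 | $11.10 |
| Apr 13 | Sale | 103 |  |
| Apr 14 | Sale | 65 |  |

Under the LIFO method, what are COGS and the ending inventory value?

COGS = $14,440.60; ending inventory = $1,134.75

Apr 7, 574 sold [LIFO — newest first]: 270 @ $12.45 + 304 @ $14.65 = $7,815.10
Apr 11, 357 sold [LIFO — newest first]: 300 @ $13.05 + 57 @ $14.65 = $4,750.05
Apr 13, 103 sold [LIFO — newest first]: 103 @ $11.10 = $1,143.30
Apr 14, 65 sold [LIFO — newest first]: 62 @ $11.10 + 3 @ $14.65 = $732.15
Total COGS = $7,815.10 + $4,750.05 + $1,143.30 + $732.15 = $14,440.60
Ending inventory: 61 @ $15.00 + 15 @ $14.65 = $1,134.75
Check: goods available $15,575.35 = COGS $14,440.60 + ending $1,134.75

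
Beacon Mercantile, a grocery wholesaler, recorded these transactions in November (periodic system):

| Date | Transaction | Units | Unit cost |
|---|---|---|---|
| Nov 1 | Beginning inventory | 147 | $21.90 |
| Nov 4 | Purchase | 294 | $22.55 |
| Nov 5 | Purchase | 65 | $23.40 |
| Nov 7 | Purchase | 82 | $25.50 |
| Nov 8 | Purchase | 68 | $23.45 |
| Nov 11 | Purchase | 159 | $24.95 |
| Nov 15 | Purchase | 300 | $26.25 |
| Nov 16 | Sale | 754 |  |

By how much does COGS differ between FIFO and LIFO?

$1,351.95

FIFO COGS: 147 @ $21.90 + 294 @ $22.55 + 65 @ $23.40 + 82 @ $25.50 + 68 @ $23.45 + 98 @ $24.95 = $17,500.70
LIFO COGS: 300 @ $26.25 + 159 @ $24.95 + 68 @ $23.45 + 82 @ $25.50 + 65 @ $23.40 + 80 @ $22.55 = $18,852.65
Difference = |$17,500.70 − $18,852.65| = $1,351.95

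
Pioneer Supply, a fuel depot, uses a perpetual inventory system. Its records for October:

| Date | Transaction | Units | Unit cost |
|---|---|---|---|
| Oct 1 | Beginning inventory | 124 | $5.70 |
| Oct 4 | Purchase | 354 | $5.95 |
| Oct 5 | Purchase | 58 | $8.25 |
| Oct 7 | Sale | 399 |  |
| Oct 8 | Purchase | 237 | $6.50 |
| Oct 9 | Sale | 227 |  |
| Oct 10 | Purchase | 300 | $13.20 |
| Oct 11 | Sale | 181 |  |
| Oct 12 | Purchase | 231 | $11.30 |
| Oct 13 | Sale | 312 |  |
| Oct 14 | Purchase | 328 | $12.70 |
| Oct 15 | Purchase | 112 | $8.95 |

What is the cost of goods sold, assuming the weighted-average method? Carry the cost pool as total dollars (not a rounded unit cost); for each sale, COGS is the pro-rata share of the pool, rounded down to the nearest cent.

After Oct 1: 124 on hand, pool $706.80 (≈ $5.7000 each)
After Oct 4: 478 on hand, pool $2,813.10 (≈ $5.8851 each)
After Oct 5: 536 on hand, pool $3,291.60 (≈ $6.1410 each)
Oct 7, sell 399: 399/536 × $3,291.60 → $2,450.27
After Oct 8: 374 on hand, pool $2,381.83 (≈ $6.3685 each)
Oct 9, sell 227: 227/374 × $2,381.83 → $1,445.65
After Oct 10: 447 on hand, pool $4,896.18 (≈ $10.9534 each)
Oct 11, sell 181: 181/447 × $4,896.18 → $1,982.56
After Oct 12: 497 on hand, pool $5,523.92 (≈ $11.1145 each)
Oct 13, sell 312: 312/497 × $5,523.92 → $3,467.73
After Oct 14: 513 on hand, pool $6,221.79 (≈ $12.1282 each)
After Oct 15: 625 on hand, pool $7,224.19 (≈ $11.5587 each)
Total COGS = $2,450.27 + $1,445.65 + $1,982.56 + $3,467.73 = $9,346.21
Ending inventory (cost pool remaining) = $7,224.19
Check: goods available $16,570.40 = COGS $9,346.21 + ending $7,224.19

COGS = $9,346.21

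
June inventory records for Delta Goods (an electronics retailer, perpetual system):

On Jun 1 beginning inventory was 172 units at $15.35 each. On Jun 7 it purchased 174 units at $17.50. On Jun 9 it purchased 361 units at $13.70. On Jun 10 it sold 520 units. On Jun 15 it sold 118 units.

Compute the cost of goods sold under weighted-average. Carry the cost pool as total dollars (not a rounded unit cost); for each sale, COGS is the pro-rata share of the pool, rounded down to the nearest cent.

After Jun 1: 172 on hand, pool $2,640.20 (≈ $15.3500 each)
After Jun 7: 346 on hand, pool $5,685.20 (≈ $16.4312 each)
After Jun 9: 707 on hand, pool $10,630.90 (≈ $15.0366 each)
Jun 10, sell 520: 520/707 × $10,630.90 → $7,819.04
Jun 15, sell 118: 118/187 × $2,811.86 → $1,774.32
Total COGS = $7,819.04 + $1,774.32 = $9,593.36
Ending inventory (cost pool remaining) = $1,037.54

COGS = $9,593.36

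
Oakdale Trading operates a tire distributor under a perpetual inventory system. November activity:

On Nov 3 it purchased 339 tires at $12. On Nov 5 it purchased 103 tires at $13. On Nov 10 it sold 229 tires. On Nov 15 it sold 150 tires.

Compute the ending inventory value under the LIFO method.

Ending inventory = $756

Nov 10, 229 sold [LIFO — newest first]: 103 @ $13 + 126 @ $12 = $2,851
Nov 15, 150 sold [LIFO — newest first]: 150 @ $12 = $1,800
Total COGS = $2,851 + $1,800 = $4,651
Ending inventory: 63 @ $12 = $756
Check: goods available $5,407 = COGS $4,651 + ending $756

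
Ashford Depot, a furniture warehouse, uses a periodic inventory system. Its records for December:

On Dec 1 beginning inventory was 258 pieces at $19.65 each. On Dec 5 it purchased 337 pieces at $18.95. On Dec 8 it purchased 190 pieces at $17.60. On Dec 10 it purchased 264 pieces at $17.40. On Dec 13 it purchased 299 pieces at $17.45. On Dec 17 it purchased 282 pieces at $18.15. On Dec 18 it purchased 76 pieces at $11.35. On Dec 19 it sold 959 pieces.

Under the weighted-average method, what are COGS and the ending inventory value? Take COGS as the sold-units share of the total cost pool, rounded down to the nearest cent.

Dec 19, sell 959: 959/1706 × $30,591.90 → $17,196.73
Ending inventory (cost pool remaining) = $13,395.17

COGS = $17,196.73; ending inventory = $13,395.17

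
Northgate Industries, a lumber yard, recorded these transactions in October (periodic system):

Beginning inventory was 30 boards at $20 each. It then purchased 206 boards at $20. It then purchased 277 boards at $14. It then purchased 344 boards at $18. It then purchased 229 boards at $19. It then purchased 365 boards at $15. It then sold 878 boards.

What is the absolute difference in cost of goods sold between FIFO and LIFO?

$251

FIFO COGS: 30 @ $20 + 206 @ $20 + 277 @ $14 + 344 @ $18 + 21 @ $19 = $15,189
LIFO COGS: 365 @ $15 + 229 @ $19 + 284 @ $18 = $14,938
Difference = |$15,189 − $14,938| = $251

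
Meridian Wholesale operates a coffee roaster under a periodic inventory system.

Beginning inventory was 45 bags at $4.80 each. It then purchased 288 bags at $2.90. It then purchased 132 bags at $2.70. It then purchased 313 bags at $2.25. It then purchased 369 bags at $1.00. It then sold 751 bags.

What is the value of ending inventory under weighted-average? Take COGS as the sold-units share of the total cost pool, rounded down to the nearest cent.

Sale 1, sell 751: 751/1147 × $2,480.85 → $1,624.34
Ending inventory (cost pool remaining) = $856.51

Ending inventory = $856.51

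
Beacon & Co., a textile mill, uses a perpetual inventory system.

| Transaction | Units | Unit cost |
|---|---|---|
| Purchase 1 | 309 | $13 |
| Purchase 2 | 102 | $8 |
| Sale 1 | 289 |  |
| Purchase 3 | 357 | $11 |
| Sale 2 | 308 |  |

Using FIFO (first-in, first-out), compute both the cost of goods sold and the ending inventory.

COGS = $6,879; ending inventory = $1,881

Sale 1 (289) [FIFO — oldest first]: 289 @ $13 = $3,757
Sale 2 (308) [FIFO — oldest first]: 20 @ $13 + 102 @ $8 + 186 @ $11 = $3,122
Total COGS = $3,757 + $3,122 = $6,879
Ending inventory: 171 @ $11 = $1,881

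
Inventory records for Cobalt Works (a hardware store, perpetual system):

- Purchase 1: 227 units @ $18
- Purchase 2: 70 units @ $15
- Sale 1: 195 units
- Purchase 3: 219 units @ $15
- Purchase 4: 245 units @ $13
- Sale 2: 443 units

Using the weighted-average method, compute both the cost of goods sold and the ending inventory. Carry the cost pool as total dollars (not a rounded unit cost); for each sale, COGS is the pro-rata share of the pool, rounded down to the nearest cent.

After Purchase 1: 227 on hand, pool $4,086.00 (≈ $18.0000 each)
After Purchase 2: 297 on hand, pool $5,136.00 (≈ $17.2929 each)
Sale 1, sell 195: 195/297 × $5,136.00 → $3,372.12
After Purchase 3: 321 on hand, pool $5,048.88 (≈ $15.7286 each)
After Purchase 4: 566 on hand, pool $8,233.88 (≈ $14.5475 each)
Sale 2, sell 443: 443/566 × $8,233.88 → $6,444.53
Total COGS = $3,372.12 + $6,444.53 = $9,816.65
Ending inventory (cost pool remaining) = $1,789.35
Check: goods available $11,606.00 = COGS $9,816.65 + ending $1,789.35

COGS = $9,816.65; ending inventory = $1,789.35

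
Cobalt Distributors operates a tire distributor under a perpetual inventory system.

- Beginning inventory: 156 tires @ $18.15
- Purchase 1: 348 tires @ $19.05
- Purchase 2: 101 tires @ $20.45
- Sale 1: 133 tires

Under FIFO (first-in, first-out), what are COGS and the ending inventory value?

COGS = $2,413.95; ending inventory = $9,112.30

Sale 1 (133) [FIFO — oldest first]: 133 @ $18.15 = $2,413.95
Ending inventory: 23 @ $18.15 + 348 @ $19.05 + 101 @ $20.45 = $9,112.30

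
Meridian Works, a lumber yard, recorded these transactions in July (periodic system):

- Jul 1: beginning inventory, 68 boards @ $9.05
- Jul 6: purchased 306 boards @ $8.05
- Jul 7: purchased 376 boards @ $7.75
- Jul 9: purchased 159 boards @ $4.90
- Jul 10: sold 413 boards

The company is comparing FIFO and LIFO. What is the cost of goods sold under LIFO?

COGS = $2,747.60

FIFO COGS: 68 @ $9.05 + 306 @ $8.05 + 39 @ $7.75 = $3,380.95
LIFO COGS: 159 @ $4.90 + 254 @ $7.75 = $2,747.60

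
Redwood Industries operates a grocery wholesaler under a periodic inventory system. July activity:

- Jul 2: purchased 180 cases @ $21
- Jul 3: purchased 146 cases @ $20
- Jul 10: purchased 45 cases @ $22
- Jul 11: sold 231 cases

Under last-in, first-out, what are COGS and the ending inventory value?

COGS = $4,750; ending inventory = $2,940

Jul 11, 231 sold [LIFO — newest first]: 45 @ $22 + 146 @ $20 + 40 @ $21 = $4,750
Ending inventory: 140 @ $21 = $2,940
Check: goods available $7,690 = COGS $4,750 + ending $2,940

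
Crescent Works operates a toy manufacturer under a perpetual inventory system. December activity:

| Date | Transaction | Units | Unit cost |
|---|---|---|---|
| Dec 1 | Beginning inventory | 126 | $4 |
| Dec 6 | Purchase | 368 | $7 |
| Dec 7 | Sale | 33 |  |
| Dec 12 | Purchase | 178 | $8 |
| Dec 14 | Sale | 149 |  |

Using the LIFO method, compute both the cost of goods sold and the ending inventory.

Dec 7, 33 sold [LIFO — newest first]: 33 @ $7 = $231
Dec 14, 149 sold [LIFO — newest first]: 149 @ $8 = $1,192
Total COGS = $231 + $1,192 = $1,423
Ending inventory: 126 @ $4 + 335 @ $7 + 29 @ $8 = $3,081

COGS = $1,423; ending inventory = $3,081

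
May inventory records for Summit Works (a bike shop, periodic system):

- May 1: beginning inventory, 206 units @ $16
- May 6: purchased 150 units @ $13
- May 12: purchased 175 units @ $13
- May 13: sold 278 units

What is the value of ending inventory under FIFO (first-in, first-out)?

Ending inventory = $3,289

May 13, 278 sold [FIFO — oldest first]: 206 @ $16 + 72 @ $13 = $4,232
Ending inventory: 78 @ $13 + 175 @ $13 = $3,289
Check: goods available $7,521 = COGS $4,232 + ending $3,289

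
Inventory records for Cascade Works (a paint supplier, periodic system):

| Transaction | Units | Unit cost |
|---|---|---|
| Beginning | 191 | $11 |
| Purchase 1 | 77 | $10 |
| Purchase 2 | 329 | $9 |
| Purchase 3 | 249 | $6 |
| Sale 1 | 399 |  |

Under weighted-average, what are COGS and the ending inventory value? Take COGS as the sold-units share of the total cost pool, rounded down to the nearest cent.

Sale 1, sell 399: 399/846 × $7,326.00 → $3,455.17
Ending inventory (cost pool remaining) = $3,870.83
Check: goods available $7,326.00 = COGS $3,455.17 + ending $3,870.83

COGS = $3,455.17; ending inventory = $3,870.83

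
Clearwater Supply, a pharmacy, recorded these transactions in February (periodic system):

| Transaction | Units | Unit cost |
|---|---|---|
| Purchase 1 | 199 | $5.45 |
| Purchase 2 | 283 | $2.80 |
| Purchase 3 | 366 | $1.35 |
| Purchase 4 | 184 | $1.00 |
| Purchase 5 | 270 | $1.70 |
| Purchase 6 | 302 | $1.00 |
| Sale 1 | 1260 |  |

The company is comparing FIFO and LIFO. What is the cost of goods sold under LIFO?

COGS = $1,825.50

FIFO COGS: 199 @ $5.45 + 283 @ $2.80 + 366 @ $1.35 + 184 @ $1.00 + 228 @ $1.70 = $2,942.65
LIFO COGS: 302 @ $1.00 + 270 @ $1.70 + 184 @ $1.00 + 366 @ $1.35 + 138 @ $2.80 = $1,825.50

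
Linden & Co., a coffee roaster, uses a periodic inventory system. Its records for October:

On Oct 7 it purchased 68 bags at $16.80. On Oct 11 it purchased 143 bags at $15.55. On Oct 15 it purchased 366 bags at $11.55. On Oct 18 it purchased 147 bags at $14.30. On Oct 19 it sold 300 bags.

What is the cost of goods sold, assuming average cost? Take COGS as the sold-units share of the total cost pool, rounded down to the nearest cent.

Oct 19, sell 300: 300/724 × $9,695.45 → $4,017.45
Ending inventory (cost pool remaining) = $5,678.00

COGS = $4,017.45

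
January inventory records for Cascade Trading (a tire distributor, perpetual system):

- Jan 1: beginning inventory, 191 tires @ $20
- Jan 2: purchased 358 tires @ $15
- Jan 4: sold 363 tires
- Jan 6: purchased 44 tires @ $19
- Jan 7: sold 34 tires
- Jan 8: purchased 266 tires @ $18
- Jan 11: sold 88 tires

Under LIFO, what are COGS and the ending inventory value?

Jan 4, 363 sold [LIFO — newest first]: 358 @ $15 + 5 @ $20 = $5,470
Jan 7, 34 sold [LIFO — newest first]: 34 @ $19 = $646
Jan 11, 88 sold [LIFO — newest first]: 88 @ $18 = $1,584
Total COGS = $5,470 + $646 + $1,584 = $7,700
Ending inventory: 186 @ $20 + 10 @ $19 + 178 @ $18 = $7,114

COGS = $7,700; ending inventory = $7,114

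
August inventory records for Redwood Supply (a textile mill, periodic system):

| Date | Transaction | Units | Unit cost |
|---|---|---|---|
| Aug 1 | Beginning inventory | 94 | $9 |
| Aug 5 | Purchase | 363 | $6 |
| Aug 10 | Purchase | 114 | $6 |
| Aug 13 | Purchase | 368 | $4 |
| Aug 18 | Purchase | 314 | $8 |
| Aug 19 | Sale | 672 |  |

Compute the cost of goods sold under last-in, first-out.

Aug 19, 672 sold [LIFO — newest first]: 314 @ $8 + 358 @ $4 = $3,944
Ending inventory: 94 @ $9 + 363 @ $6 + 114 @ $6 + 10 @ $4 = $3,748
Check: goods available $7,692 = COGS $3,944 + ending $3,748

COGS = $3,944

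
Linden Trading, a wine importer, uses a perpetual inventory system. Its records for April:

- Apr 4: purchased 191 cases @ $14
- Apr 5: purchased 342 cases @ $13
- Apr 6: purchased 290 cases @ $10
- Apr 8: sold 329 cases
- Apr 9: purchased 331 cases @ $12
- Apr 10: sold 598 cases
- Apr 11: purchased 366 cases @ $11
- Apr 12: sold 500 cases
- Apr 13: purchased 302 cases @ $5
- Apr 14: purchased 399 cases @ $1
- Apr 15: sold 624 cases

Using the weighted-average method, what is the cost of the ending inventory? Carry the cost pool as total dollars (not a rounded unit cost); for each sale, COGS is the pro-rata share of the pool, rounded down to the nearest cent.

After Apr 4: 191 on hand, pool $2,674.00 (≈ $14.0000 each)
After Apr 5: 533 on hand, pool $7,120.00 (≈ $13.3583 each)
After Apr 6: 823 on hand, pool $10,020.00 (≈ $12.1750 each)
Apr 8, sell 329: 329/823 × $10,020.00 → $4,005.56
After Apr 9: 825 on hand, pool $9,986.44 (≈ $12.1048 each)
Apr 10, sell 598: 598/825 × $9,986.44 → $7,238.65
After Apr 11: 593 on hand, pool $6,773.79 (≈ $11.4229 each)
Apr 12, sell 500: 500/593 × $6,773.79 → $5,711.45
After Apr 13: 395 on hand, pool $2,572.34 (≈ $6.5123 each)
After Apr 14: 794 on hand, pool $2,971.34 (≈ $3.7422 each)
Apr 15, sell 624: 624/794 × $2,971.34 → $2,335.15
Total COGS = $4,005.56 + $7,238.65 + $5,711.45 + $2,335.15 = $19,290.81
Ending inventory (cost pool remaining) = $636.19

Ending inventory = $636.19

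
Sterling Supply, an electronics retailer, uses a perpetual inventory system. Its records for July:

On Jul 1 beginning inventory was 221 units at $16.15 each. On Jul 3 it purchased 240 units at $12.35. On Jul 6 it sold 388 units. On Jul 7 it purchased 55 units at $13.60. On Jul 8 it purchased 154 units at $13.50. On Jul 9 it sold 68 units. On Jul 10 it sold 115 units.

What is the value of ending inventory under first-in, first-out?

Jul 6, 388 sold [FIFO — oldest first]: 221 @ $16.15 + 167 @ $12.35 = $5,631.60
Jul 9, 68 sold [FIFO — oldest first]: 68 @ $12.35 = $839.80
Jul 10, 115 sold [FIFO — oldest first]: 5 @ $12.35 + 55 @ $13.60 + 55 @ $13.50 = $1,552.25
Total COGS = $5,631.60 + $839.80 + $1,552.25 = $8,023.65
Ending inventory: 99 @ $13.50 = $1,336.50

Ending inventory = $1,336.50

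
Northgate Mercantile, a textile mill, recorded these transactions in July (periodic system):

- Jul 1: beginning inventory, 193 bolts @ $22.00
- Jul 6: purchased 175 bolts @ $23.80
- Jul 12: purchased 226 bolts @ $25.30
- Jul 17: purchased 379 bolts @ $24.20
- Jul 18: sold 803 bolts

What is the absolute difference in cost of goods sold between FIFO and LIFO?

$374.00

FIFO COGS: 193 @ $22.00 + 175 @ $23.80 + 226 @ $25.30 + 209 @ $24.20 = $19,186.60
LIFO COGS: 379 @ $24.20 + 226 @ $25.30 + 175 @ $23.80 + 23 @ $22.00 = $19,560.60
Difference = |$19,186.60 − $19,560.60| = $374.00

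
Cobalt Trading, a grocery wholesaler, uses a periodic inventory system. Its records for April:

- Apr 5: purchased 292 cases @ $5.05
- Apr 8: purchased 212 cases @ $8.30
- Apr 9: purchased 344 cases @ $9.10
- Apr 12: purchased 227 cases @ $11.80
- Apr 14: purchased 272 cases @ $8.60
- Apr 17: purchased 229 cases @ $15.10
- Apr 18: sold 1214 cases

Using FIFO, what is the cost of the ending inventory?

Apr 18, 1214 sold [FIFO — oldest first]: 292 @ $5.05 + 212 @ $8.30 + 344 @ $9.10 + 227 @ $11.80 + 139 @ $8.60 = $10,238.60
Ending inventory: 133 @ $8.60 + 229 @ $15.10 = $4,601.70
Check: goods available $14,840.30 = COGS $10,238.60 + ending $4,601.70

Ending inventory = $4,601.70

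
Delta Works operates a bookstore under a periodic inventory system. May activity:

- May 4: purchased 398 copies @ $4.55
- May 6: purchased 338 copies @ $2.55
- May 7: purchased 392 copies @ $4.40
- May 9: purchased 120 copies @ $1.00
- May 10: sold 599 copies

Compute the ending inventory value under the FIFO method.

May 10, 599 sold [FIFO — oldest first]: 398 @ $4.55 + 201 @ $2.55 = $2,323.45
Ending inventory: 137 @ $2.55 + 392 @ $4.40 + 120 @ $1.00 = $2,194.15
Check: goods available $4,517.60 = COGS $2,323.45 + ending $2,194.15

Ending inventory = $2,194.15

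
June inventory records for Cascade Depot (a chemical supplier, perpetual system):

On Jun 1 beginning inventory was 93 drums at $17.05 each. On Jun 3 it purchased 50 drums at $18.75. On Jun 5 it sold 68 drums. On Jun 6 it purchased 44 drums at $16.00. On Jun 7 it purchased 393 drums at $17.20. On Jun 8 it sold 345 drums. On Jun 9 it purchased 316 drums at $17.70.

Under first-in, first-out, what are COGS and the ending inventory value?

Jun 5, 68 sold [FIFO — oldest first]: 68 @ $17.05 = $1,159.40
Jun 8, 345 sold [FIFO — oldest first]: 25 @ $17.05 + 50 @ $18.75 + 44 @ $16.00 + 226 @ $17.20 = $5,954.95
Total COGS = $1,159.40 + $5,954.95 = $7,114.35
Ending inventory: 167 @ $17.20 + 316 @ $17.70 = $8,465.60
Check: goods available $15,579.95 = COGS $7,114.35 + ending $8,465.60

COGS = $7,114.35; ending inventory = $8,465.60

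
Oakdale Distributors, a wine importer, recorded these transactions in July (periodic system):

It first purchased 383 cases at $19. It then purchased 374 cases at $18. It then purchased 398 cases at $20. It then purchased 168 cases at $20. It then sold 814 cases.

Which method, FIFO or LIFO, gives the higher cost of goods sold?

FIFO COGS: 383 @ $19 + 374 @ $18 + 57 @ $20 = $15,149
LIFO COGS: 168 @ $20 + 398 @ $20 + 248 @ $18 = $15,784

LIFO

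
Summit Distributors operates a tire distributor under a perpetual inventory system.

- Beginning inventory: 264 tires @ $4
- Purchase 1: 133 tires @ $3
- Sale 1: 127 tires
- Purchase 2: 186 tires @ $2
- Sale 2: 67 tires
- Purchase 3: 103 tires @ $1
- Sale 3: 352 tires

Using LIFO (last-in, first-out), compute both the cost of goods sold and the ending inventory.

Sale 1 (127) [LIFO — newest first]: 127 @ $3 = $381
Sale 2 (67) [LIFO — newest first]: 67 @ $2 = $134
Sale 3 (352) [LIFO — newest first]: 103 @ $1 + 119 @ $2 + 6 @ $3 + 124 @ $4 = $855
Total COGS = $381 + $134 + $855 = $1,370
Ending inventory: 140 @ $4 = $560

COGS = $1,370; ending inventory = $560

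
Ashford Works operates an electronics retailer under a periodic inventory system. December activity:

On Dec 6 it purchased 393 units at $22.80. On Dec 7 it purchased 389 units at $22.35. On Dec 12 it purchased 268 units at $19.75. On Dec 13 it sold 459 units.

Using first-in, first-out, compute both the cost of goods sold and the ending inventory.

COGS = $10,435.50; ending inventory = $12,512.05

Dec 13, 459 sold [FIFO — oldest first]: 393 @ $22.80 + 66 @ $22.35 = $10,435.50
Ending inventory: 323 @ $22.35 + 268 @ $19.75 = $12,512.05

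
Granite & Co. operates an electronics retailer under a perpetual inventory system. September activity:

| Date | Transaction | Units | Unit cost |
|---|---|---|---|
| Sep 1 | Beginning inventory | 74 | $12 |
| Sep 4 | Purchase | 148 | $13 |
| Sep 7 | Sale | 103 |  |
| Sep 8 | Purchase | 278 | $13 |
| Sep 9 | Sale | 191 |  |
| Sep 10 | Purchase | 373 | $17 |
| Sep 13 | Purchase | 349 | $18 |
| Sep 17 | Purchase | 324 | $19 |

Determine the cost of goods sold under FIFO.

Sep 7, 103 sold [FIFO — oldest first]: 74 @ $12 + 29 @ $13 = $1,265
Sep 9, 191 sold [FIFO — oldest first]: 119 @ $13 + 72 @ $13 = $2,483
Total COGS = $1,265 + $2,483 = $3,748
Ending inventory: 206 @ $13 + 373 @ $17 + 349 @ $18 + 324 @ $19 = $21,457

COGS = $3,748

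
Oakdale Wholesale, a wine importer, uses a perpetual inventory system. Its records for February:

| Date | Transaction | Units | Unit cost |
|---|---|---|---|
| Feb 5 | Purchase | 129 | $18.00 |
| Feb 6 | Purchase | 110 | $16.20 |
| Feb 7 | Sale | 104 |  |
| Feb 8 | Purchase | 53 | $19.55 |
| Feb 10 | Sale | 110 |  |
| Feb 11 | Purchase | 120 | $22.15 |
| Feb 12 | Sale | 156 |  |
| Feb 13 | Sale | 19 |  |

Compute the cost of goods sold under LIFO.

Feb 7, 104 sold [LIFO — newest first]: 104 @ $16.20 = $1,684.80
Feb 10, 110 sold [LIFO — newest first]: 53 @ $19.55 + 6 @ $16.20 + 51 @ $18.00 = $2,051.35
Feb 12, 156 sold [LIFO — newest first]: 120 @ $22.15 + 36 @ $18.00 = $3,306.00
Feb 13, 19 sold [LIFO — newest first]: 19 @ $18.00 = $342.00
Total COGS = $1,684.80 + $2,051.35 + $3,306.00 + $342.00 = $7,384.15
Ending inventory: 23 @ $18.00 = $414.00
Check: goods available $7,798.15 = COGS $7,384.15 + ending $414.00

COGS = $7,384.15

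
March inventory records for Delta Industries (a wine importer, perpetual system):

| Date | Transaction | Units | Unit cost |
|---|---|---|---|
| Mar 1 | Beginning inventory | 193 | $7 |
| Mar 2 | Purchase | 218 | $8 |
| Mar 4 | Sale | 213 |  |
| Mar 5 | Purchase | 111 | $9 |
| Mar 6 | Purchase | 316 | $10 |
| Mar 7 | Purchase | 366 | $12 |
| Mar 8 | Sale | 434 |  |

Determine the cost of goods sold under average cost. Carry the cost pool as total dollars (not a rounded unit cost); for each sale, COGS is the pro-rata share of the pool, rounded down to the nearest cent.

COGS = $6,001.79

After Mar 1: 193 on hand, pool $1,351.00 (≈ $7.0000 each)
After Mar 2: 411 on hand, pool $3,095.00 (≈ $7.5304 each)
Mar 4, sell 213: 213/411 × $3,095.00 → $1,603.97
After Mar 5: 309 on hand, pool $2,490.03 (≈ $8.0583 each)
After Mar 6: 625 on hand, pool $5,650.03 (≈ $9.0400 each)
After Mar 7: 991 on hand, pool $10,042.03 (≈ $10.1332 each)
Mar 8, sell 434: 434/991 × $10,042.03 → $4,397.82
Total COGS = $1,603.97 + $4,397.82 = $6,001.79
Ending inventory (cost pool remaining) = $5,644.21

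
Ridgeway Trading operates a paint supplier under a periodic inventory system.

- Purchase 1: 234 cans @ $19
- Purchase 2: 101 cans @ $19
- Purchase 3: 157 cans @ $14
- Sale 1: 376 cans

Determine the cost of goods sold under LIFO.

COGS = $6,359

Sale 1 (376) [LIFO — newest first]: 157 @ $14 + 101 @ $19 + 118 @ $19 = $6,359
Ending inventory: 116 @ $19 = $2,204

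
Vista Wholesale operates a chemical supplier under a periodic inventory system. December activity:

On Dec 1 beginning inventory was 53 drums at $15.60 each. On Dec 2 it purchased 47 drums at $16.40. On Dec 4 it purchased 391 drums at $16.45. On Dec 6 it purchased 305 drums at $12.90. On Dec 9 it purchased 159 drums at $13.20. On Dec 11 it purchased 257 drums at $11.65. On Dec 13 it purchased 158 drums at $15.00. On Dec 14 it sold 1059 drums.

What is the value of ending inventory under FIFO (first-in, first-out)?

Dec 14, 1059 sold [FIFO — oldest first]: 53 @ $15.60 + 47 @ $16.40 + 391 @ $16.45 + 305 @ $12.90 + 159 @ $13.20 + 104 @ $11.65 = $15,274.45
Ending inventory: 153 @ $11.65 + 158 @ $15.00 = $4,152.45
Check: goods available $19,426.90 = COGS $15,274.45 + ending $4,152.45

Ending inventory = $4,152.45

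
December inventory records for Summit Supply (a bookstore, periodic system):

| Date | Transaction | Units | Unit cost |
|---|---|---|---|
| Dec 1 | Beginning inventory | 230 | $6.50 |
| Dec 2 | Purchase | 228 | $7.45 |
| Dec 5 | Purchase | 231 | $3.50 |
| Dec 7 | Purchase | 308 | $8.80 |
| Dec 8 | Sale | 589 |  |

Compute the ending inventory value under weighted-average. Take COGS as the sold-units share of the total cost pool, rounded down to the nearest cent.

Dec 8, sell 589: 589/997 × $6,712.50 → $3,965.55
Ending inventory (cost pool remaining) = $2,746.95
Check: goods available $6,712.50 = COGS $3,965.55 + ending $2,746.95

Ending inventory = $2,746.95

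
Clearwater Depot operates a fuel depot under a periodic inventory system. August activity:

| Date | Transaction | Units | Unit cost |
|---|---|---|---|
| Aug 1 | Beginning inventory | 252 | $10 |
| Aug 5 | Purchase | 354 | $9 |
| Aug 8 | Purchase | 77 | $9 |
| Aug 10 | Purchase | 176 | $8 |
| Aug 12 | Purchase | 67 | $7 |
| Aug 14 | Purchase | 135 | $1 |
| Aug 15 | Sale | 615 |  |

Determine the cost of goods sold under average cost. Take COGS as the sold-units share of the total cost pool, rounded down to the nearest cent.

COGS = $4,875.36

Aug 15, sell 615: 615/1061 × $8,411.00 → $4,875.36
Ending inventory (cost pool remaining) = $3,535.64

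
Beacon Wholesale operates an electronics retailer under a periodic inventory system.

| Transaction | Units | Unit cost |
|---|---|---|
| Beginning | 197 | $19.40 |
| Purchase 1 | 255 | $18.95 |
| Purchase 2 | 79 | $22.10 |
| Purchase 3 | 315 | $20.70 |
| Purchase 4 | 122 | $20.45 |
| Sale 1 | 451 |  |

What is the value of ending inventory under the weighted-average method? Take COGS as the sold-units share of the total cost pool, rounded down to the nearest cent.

Ending inventory = $10,369.57

Sale 1, sell 451: 451/968 × $19,415.35 → $9,045.78
Ending inventory (cost pool remaining) = $10,369.57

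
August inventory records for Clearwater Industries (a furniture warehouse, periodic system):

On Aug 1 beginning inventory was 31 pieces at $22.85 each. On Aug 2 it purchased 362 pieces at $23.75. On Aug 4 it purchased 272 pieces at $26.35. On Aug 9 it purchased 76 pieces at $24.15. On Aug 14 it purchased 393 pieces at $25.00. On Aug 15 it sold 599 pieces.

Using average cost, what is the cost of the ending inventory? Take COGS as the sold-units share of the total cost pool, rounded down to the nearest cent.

Aug 15, sell 599: 599/1134 × $28,133.45 → $14,860.61
Ending inventory (cost pool remaining) = $13,272.84

Ending inventory = $13,272.84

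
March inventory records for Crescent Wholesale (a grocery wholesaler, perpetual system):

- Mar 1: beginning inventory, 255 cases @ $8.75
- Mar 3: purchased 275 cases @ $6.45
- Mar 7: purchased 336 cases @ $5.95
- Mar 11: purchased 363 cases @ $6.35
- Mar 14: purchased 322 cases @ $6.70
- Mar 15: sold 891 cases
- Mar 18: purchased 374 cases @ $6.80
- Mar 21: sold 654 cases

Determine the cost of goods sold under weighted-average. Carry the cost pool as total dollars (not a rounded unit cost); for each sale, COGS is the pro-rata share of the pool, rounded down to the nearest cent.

COGS = $10,438.38

After Mar 1: 255 on hand, pool $2,231.25 (≈ $8.7500 each)
After Mar 3: 530 on hand, pool $4,005.00 (≈ $7.5566 each)
After Mar 7: 866 on hand, pool $6,004.20 (≈ $6.9333 each)
After Mar 11: 1229 on hand, pool $8,309.25 (≈ $6.7610 each)
After Mar 14: 1551 on hand, pool $10,466.65 (≈ $6.7483 each)
Mar 15, sell 891: 891/1551 × $10,466.65 → $6,012.75
After Mar 18: 1034 on hand, pool $6,997.10 (≈ $6.7670 each)
Mar 21, sell 654: 654/1034 × $6,997.10 → $4,425.63
Total COGS = $6,012.75 + $4,425.63 = $10,438.38
Ending inventory (cost pool remaining) = $2,571.47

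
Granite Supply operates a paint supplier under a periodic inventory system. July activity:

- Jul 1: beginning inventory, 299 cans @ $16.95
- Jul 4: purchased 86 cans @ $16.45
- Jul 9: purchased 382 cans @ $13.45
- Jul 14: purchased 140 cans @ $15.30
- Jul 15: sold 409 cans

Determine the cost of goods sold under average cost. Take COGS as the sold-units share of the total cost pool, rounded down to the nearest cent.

COGS = $6,206.09

Jul 15, sell 409: 409/907 × $13,762.65 → $6,206.09
Ending inventory (cost pool remaining) = $7,556.56
Check: goods available $13,762.65 = COGS $6,206.09 + ending $7,556.56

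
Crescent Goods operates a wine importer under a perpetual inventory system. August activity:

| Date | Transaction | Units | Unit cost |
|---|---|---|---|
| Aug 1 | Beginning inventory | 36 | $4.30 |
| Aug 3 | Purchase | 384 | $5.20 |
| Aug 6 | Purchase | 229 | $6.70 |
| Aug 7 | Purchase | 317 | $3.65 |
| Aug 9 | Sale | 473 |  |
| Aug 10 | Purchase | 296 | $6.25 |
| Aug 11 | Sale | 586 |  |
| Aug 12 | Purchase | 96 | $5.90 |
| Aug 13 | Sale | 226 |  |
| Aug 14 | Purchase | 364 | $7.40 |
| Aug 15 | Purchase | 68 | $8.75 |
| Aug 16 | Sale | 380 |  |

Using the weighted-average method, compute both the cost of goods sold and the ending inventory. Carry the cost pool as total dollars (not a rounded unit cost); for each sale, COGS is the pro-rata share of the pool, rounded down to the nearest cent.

After Aug 1: 36 on hand, pool $154.80 (≈ $4.3000 each)
After Aug 3: 420 on hand, pool $2,151.60 (≈ $5.1229 each)
After Aug 6: 649 on hand, pool $3,685.90 (≈ $5.6794 each)
After Aug 7: 966 on hand, pool $4,842.95 (≈ $5.0134 each)
Aug 9, sell 473: 473/966 × $4,842.95 → $2,371.34
After Aug 10: 789 on hand, pool $4,321.61 (≈ $5.4773 each)
Aug 11, sell 586: 586/789 × $4,321.61 → $3,209.71
After Aug 12: 299 on hand, pool $1,678.30 (≈ $5.6130 each)
Aug 13, sell 226: 226/299 × $1,678.30 → $1,268.54
After Aug 14: 437 on hand, pool $3,103.36 (≈ $7.1015 each)
After Aug 15: 505 on hand, pool $3,698.36 (≈ $7.3235 each)
Aug 16, sell 380: 380/505 × $3,698.36 → $2,782.92
Total COGS = $2,371.34 + $3,209.71 + $1,268.54 + $2,782.92 = $9,632.51
Ending inventory (cost pool remaining) = $915.44

COGS = $9,632.51; ending inventory = $915.44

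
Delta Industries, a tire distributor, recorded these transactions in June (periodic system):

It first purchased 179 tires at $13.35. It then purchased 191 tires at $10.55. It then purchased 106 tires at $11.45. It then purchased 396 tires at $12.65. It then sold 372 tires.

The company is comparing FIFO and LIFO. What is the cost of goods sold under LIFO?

COGS = $4,705.80

FIFO COGS: 179 @ $13.35 + 191 @ $10.55 + 2 @ $11.45 = $4,427.60
LIFO COGS: 372 @ $12.65 = $4,705.80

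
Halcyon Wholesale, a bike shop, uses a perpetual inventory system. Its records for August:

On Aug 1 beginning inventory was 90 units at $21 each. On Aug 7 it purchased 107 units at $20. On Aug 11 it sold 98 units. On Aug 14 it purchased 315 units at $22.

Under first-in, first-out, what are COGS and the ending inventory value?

Aug 11, 98 sold [FIFO — oldest first]: 90 @ $21 + 8 @ $20 = $2,050
Ending inventory: 99 @ $20 + 315 @ $22 = $8,910

COGS = $2,050; ending inventory = $8,910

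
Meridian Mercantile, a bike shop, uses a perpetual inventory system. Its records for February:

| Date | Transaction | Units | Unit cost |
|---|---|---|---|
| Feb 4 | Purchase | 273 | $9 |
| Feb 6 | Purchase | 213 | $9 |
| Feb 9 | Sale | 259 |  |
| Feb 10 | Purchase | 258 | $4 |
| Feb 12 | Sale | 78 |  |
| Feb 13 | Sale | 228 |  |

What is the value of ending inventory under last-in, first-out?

Ending inventory = $1,611

Feb 9, 259 sold [LIFO — newest first]: 213 @ $9 + 46 @ $9 = $2,331
Feb 12, 78 sold [LIFO — newest first]: 78 @ $4 = $312
Feb 13, 228 sold [LIFO — newest first]: 180 @ $4 + 48 @ $9 = $1,152
Total COGS = $2,331 + $312 + $1,152 = $3,795
Ending inventory: 179 @ $9 = $1,611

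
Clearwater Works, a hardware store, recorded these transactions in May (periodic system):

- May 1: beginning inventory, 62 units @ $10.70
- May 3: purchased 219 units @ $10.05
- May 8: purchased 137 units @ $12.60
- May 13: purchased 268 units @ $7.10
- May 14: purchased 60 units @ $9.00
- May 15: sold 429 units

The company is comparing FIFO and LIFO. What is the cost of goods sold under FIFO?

COGS = $4,668.65

FIFO COGS: 62 @ $10.70 + 219 @ $10.05 + 137 @ $12.60 + 11 @ $7.10 = $4,668.65
LIFO COGS: 60 @ $9.00 + 268 @ $7.10 + 101 @ $12.60 = $3,715.40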